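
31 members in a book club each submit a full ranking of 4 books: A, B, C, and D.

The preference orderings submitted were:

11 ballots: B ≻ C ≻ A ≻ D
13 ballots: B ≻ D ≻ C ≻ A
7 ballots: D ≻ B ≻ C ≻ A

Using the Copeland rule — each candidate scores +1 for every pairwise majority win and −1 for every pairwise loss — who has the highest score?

Pairwise results:
  A vs B: B wins 31–0.
  A vs C: C wins 31–0.
  A vs D: D wins 20–11.
  B vs C: B wins 31–0.
  B vs D: B wins 24–7.
  C vs D: D wins 20–11.
Copeland scores (wins − losses):
  A: 0 − 3 = -3
  B: 3 − 0 = 3
  C: 1 − 2 = -1
  D: 2 − 1 = 1
B has the best Copeland score.

B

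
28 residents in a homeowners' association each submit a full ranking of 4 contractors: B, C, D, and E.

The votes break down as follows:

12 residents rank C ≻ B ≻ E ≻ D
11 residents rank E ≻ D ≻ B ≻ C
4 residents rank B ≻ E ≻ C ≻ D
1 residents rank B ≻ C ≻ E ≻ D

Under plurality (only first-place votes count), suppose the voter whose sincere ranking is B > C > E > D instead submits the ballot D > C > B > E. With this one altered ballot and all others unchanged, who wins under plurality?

C

First-place totals with the altered ballot: B 4, C 12, D 1, E 11.
The winner is unchanged: still C.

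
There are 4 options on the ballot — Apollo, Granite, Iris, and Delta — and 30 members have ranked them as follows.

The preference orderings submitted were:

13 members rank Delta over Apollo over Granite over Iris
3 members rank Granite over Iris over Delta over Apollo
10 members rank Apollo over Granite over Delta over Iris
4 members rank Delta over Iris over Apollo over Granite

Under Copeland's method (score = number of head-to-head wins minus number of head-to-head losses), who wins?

Pairwise results:
  Apollo vs Granite: Apollo wins 27–3.
  Apollo vs Iris: Apollo wins 23–7.
  Apollo vs Delta: Delta wins 20–10.
  Granite vs Iris: Granite wins 26–4.
  Granite vs Delta: Delta wins 17–13.
  Iris vs Delta: Delta wins 27–3.
Copeland scores (wins − losses):
  Apollo: 2 − 1 = 1
  Granite: 1 − 2 = -1
  Iris: 0 − 3 = -3
  Delta: 3 − 0 = 3
Delta has the best Copeland score.

Delta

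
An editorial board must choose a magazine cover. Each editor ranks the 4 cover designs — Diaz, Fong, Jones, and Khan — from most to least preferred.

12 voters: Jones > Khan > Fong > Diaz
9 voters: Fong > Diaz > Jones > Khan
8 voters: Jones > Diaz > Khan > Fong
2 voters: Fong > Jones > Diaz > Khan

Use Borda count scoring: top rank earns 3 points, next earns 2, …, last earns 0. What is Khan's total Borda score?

Borda scores:
  Diaz: 12·0 + 9·2 + 8·2 + 2·1 = 36
  Fong: 12·1 + 9·3 + 8·0 + 2·3 = 45
  Jones: 12·3 + 9·1 + 8·3 + 2·2 = 73
  Khan: 12·2 + 9·0 + 8·1 + 2·0 = 32

32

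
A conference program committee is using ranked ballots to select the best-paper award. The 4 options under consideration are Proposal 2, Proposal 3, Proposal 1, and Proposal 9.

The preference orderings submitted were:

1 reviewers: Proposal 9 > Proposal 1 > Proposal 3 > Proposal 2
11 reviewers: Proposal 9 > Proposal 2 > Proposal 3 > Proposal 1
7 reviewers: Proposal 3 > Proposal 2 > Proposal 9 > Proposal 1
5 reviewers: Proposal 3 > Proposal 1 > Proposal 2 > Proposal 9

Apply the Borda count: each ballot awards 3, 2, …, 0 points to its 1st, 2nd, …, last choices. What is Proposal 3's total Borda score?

Borda scores:
  Proposal 2: 0 + 11·2 + 7·2 + 5·1 = 41
  Proposal 3: 1 + 11·1 + 7·3 + 5·3 = 48
  Proposal 1: 2 + 11·0 + 7·0 + 5·2 = 12
  Proposal 9: 3 + 11·3 + 7·1 + 5·0 = 43

48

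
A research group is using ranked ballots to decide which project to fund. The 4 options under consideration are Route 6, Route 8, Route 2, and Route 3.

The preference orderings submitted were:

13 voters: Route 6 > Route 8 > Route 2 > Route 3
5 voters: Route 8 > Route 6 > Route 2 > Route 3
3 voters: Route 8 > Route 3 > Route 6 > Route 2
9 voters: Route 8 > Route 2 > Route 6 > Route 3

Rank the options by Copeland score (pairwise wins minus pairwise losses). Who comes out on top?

Route 8

Pairwise results:
  Route 6 vs Route 8: Route 8 wins 17–13.
  Route 6 vs Route 2: Route 6 wins 21–9.
  Route 6 vs Route 3: Route 6 wins 27–3.
  Route 8 vs Route 2: Route 8 wins 30–0.
  Route 8 vs Route 3: Route 8 wins 30–0.
  Route 2 vs Route 3: Route 2 wins 27–3.
Copeland scores (wins − losses):
  Route 6: 2 − 1 = 1
  Route 8: 3 − 0 = 3
  Route 2: 1 − 2 = -1
  Route 3: 0 − 3 = -3
Route 8 has the best Copeland score.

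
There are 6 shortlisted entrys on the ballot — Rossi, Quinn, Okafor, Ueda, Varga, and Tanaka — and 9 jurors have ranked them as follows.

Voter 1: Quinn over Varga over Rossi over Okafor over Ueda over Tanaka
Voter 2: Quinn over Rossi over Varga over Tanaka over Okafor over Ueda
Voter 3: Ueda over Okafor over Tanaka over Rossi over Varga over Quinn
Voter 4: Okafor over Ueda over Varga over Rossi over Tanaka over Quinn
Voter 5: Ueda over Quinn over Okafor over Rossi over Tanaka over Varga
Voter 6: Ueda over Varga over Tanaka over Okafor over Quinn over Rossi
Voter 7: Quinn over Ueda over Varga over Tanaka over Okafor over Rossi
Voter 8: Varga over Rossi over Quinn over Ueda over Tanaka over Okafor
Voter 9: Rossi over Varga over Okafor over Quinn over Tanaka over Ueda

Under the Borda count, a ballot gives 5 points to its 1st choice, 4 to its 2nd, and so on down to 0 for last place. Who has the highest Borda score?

Borda scores:
  Rossi: 3 + 4 + 2 + 2 + 2 + 0 + 0 + 4 + 5 = 22
  Quinn: 5 + 5 + 0 + 0 + 4 + 1 + 5 + 3 + 2 = 25
  Okafor: 2 + 1 + 4 + 5 + 3 + 2 + 1 + 0 + 3 = 21
  Ueda: 1 + 0 + 5 + 4 + 5 + 5 + 4 + 2 + 0 = 26
  Varga: 4 + 3 + 1 + 3 + 0 + 4 + 3 + 5 + 4 = 27
  Tanaka: 0 + 2 + 3 + 1 + 1 + 3 + 2 + 1 + 1 = 14
Varga has the highest total.

Varga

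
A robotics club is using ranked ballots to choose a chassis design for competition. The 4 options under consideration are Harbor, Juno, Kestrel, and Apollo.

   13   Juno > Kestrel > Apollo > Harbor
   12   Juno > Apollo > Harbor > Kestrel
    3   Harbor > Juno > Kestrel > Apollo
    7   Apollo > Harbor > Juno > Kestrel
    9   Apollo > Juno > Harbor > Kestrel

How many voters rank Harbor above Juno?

Ballots ranking Harbor above Juno: 3+7 = 10.
Ballots ranking Juno above Harbor: 13+12+9 = 34.
So 10 of 44 voters prefer Harbor to Juno.

10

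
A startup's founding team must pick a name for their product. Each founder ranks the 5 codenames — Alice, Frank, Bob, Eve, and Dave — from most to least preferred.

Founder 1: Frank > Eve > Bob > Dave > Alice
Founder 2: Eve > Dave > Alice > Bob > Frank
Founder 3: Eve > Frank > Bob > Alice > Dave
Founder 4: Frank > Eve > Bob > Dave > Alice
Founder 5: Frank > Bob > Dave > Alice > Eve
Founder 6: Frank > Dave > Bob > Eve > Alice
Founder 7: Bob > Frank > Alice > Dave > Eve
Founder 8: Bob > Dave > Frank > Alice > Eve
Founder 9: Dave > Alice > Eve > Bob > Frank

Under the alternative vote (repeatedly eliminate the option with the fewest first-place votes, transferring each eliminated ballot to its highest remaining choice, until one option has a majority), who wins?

Round 1: Frank 4, Bob 2, Eve 2, Dave 1, Alice 0. Alice has the fewest and is eliminated.
Round 2: Frank 4, Bob 2, Eve 2, Dave 1. Dave has the fewest and is eliminated.
Round 3: Frank 4, Eve 3, Bob 2. Bob has the fewest and is eliminated.
Round 4: Frank 6, Eve 3. Frank has a majority.

Frank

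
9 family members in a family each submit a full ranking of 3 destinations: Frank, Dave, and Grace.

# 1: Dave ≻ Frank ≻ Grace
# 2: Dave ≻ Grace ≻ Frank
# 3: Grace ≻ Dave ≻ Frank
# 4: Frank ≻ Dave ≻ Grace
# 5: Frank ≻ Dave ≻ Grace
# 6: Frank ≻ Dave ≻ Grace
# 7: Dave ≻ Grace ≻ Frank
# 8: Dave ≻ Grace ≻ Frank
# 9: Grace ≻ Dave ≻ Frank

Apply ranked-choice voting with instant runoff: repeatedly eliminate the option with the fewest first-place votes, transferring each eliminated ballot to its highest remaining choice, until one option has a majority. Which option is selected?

Round 1: Dave 4, Frank 3, Grace 2. Grace has the fewest and is eliminated.
Round 2: Dave 6, Frank 3. Dave has a majority.

Dave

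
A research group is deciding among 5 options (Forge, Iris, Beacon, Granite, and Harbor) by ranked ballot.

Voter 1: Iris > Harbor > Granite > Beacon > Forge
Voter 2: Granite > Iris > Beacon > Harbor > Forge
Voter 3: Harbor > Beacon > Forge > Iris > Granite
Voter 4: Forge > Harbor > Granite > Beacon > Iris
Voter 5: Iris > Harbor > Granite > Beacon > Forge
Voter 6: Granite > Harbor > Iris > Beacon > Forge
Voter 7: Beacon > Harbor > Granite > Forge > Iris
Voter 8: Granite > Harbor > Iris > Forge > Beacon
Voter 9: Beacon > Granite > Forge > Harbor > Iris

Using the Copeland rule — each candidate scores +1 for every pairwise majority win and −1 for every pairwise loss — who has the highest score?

Pairwise results:
  Forge vs Iris: Iris wins 5–4.
  Forge vs Beacon: Beacon wins 7–2.
  Forge vs Granite: Granite wins 7–2.
  Forge vs Harbor: Harbor wins 7–2.
  Iris vs Beacon: Iris wins 5–4.
  Iris vs Granite: Granite wins 6–3.
  Iris vs Harbor: Harbor wins 6–3.
  Beacon vs Granite: Granite wins 6–3.
  Beacon vs Harbor: Harbor wins 6–3.
  Granite vs Harbor: Harbor wins 5–4.
Copeland scores (wins − losses):
  Forge: 0 − 4 = -4
  Iris: 2 − 2 = 0
  Beacon: 1 − 3 = -2
  Granite: 3 − 1 = 2
  Harbor: 4 − 0 = 4
Harbor has the best Copeland score.

Harbor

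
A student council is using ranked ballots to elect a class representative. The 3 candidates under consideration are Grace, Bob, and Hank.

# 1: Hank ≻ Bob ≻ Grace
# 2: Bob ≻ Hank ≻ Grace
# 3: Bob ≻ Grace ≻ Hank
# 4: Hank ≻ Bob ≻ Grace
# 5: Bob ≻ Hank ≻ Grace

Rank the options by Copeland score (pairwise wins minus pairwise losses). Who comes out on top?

Bob

Pairwise results:
  Grace vs Bob: Bob wins 5–0.
  Grace vs Hank: Hank wins 4–1.
  Bob vs Hank: Bob wins 3–2.
Copeland scores (wins − losses):
  Grace: 0 − 2 = -2
  Bob: 2 − 0 = 2
  Hank: 1 − 1 = 0
Bob has the best Copeland score.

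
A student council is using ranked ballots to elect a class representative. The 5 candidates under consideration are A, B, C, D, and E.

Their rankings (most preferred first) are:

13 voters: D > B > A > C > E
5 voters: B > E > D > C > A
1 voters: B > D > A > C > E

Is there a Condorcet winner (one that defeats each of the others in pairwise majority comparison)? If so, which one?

D

Head-to-head results (19 voters total):
A vs B: B wins 19–0.
A vs C: A wins 14–5.
A vs D: D wins 19–0.
A vs E: A wins 14–5.
B vs C: B wins 19–0.
B vs D: D wins 13–6.
B vs E: B wins 19–0.
C vs D: D wins 19–0.
C vs E: C wins 14–5.
D vs E: D wins 14–5.
D beats each rival — A (19–0), B (13–6), C (19–0), E (14–5) — so D is the Condorcet winner.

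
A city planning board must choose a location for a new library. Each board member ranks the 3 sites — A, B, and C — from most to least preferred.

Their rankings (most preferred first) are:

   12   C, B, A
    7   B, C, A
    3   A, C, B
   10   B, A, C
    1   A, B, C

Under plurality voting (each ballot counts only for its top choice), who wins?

First-place vote totals:
  A: 4
  B: 17
  C: 12
B has the most first-place votes.

B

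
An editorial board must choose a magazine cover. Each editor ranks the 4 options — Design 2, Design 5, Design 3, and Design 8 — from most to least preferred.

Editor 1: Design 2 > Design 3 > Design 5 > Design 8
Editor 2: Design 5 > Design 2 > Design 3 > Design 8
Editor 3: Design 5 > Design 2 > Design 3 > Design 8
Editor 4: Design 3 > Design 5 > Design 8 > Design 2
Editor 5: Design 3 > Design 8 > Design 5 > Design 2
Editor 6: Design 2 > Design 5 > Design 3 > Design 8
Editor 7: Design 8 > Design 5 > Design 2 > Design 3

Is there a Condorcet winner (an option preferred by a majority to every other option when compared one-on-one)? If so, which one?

Design 5

Head-to-head results (7 voters total):
Design 2 vs Design 5: Design 5 wins 5–2.
Design 2 vs Design 3: Design 2 wins 5–2.
Design 2 vs Design 8: Design 2 wins 4–3.
Design 5 vs Design 3: Design 5 wins 4–3.
Design 5 vs Design 8: Design 5 wins 5–2.
Design 3 vs Design 8: Design 3 wins 6–1.
Design 5 beats each rival — Design 2 (5–2), Design 3 (4–3), Design 8 (5–2) — so Design 5 is the Condorcet winner.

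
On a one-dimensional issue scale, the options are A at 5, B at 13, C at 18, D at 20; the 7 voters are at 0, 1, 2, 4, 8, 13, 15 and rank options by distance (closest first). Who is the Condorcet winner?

With single-peaked preferences on a line, the Condorcet winner is the candidate closest to the median voter.
The median voter (position 4) is closest to A at 5.
Check: A vs D — voters closer to A: 5 of 7.

A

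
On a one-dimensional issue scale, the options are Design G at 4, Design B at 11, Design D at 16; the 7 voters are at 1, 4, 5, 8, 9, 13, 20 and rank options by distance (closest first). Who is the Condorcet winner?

Design B

With single-peaked preferences on a line, the Condorcet winner is the candidate closest to the median voter.
The median voter (position 8) is closest to Design B at 11.
Check: Design B vs Design G — voters closer to Design B: 4 of 7.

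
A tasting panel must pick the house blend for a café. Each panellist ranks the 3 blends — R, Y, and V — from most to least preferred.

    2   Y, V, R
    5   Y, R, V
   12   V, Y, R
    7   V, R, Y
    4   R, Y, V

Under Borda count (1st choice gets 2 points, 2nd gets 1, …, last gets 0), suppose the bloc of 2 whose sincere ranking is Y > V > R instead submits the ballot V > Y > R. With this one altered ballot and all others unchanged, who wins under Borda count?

Borda totals with the altered ballot: R 20, Y 28, V 42.
The winner is unchanged: still V.

V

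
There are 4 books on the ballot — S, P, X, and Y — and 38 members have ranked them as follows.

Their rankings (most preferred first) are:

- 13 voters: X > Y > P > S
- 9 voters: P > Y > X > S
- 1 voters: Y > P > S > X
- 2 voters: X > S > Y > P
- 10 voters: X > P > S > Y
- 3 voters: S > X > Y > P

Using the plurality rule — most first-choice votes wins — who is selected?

X

First-place vote totals:
  S: 3
  P: 9
  X: 25
  Y: 1
X has the most first-place votes.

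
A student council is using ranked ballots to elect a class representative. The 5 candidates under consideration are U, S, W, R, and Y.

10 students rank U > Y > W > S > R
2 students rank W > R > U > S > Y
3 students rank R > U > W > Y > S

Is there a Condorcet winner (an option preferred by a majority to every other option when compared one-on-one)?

Head-to-head results (15 voters total):
U vs S: U wins 15–0.
U vs W: U wins 13–2.
U vs R: U wins 10–5.
U vs Y: U wins 15–0.
S vs W: W wins 15–0.
S vs R: S wins 10–5.
S vs Y: Y wins 13–2.
W vs R: W wins 12–3.
W vs Y: Y wins 10–5.
R vs Y: Y wins 10–5.
U beats each rival — S (15–0), W (13–2), R (10–5), Y (15–0) — so U is the Condorcet winner.

Yes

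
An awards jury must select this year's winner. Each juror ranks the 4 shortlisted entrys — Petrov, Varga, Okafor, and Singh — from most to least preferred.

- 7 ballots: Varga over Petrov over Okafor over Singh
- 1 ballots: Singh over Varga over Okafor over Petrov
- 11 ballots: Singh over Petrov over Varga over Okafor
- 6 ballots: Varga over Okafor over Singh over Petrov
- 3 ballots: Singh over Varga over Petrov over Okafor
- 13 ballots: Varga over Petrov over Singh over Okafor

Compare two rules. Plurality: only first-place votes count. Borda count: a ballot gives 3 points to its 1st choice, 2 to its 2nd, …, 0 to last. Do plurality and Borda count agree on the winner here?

Plurality first-place counts: Petrov 0, Varga 26, Okafor 0, Singh 15 → Varga.
Borda totals: Petrov 65, Varga 97, Okafor 20, Singh 64 → Varga.
The two rules agree on Varga.

Yes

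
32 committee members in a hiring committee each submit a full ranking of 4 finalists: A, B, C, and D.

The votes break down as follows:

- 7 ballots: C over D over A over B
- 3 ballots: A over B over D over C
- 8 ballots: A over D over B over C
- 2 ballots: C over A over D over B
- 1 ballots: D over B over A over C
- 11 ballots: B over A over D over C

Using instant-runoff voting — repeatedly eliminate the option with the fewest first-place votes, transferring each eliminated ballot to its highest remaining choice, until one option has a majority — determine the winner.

Round 1: A 11, B 11, C 9, D 1. D has the fewest and is eliminated.
Round 2: B 12, A 11, C 9. C has the fewest and is eliminated.
Round 3: A 20, B 12. A has a majority.

A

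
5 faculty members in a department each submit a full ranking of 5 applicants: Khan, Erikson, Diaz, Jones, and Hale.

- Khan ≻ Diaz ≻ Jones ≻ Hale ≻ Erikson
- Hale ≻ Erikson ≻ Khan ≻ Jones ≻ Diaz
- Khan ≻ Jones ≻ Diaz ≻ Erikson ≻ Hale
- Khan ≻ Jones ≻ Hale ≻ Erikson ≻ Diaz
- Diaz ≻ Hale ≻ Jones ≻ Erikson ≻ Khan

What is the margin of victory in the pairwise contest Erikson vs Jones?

3

Ballots ranking Erikson above Jones: 1.
Ballots ranking Jones above Erikson: 4.
Jones wins 4–1, a margin of 3.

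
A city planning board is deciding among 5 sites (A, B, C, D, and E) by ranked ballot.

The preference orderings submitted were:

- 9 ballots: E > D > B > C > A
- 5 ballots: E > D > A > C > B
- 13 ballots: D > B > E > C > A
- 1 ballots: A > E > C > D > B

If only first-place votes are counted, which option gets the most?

First-place vote totals:
  A: 1
  B: 0
  C: 0
  D: 13
  E: 14
E has the most first-place votes.

E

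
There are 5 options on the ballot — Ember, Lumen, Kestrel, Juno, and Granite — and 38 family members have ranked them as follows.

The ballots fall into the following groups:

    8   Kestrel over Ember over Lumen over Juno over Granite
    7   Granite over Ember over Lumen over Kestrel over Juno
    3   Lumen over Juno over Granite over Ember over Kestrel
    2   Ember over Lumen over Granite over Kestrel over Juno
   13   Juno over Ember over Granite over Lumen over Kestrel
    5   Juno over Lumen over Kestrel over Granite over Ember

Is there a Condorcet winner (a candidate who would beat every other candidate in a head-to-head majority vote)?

No

Head-to-head results (38 voters total):
Ember vs Lumen: Ember wins 30–8.
Ember vs Kestrel: Ember wins 25–13.
Ember vs Juno: Juno wins 21–17.
Ember vs Granite: Ember wins 23–15.
Lumen vs Kestrel: Lumen wins 30–8.
Lumen vs Juno: Lumen wins 20–18.
Lumen vs Granite: Granite wins 20–18.
Kestrel vs Juno: Juno wins 21–17.
Kestrel vs Granite: Granite wins 25–13.
Juno vs Granite: Juno wins 29–9.
No candidate beats all others: Ember beats Lumen beats Juno beats Ember, a majority cycle.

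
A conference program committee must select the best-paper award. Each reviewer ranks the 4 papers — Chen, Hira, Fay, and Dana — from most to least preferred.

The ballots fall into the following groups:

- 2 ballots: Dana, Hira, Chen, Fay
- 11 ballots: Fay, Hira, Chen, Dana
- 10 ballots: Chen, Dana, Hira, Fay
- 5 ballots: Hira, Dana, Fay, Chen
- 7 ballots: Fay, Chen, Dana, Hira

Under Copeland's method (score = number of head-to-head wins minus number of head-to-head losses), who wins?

Fay

Pairwise results:
  Chen vs Hira: Hira wins 18–17.
  Chen vs Fay: Fay wins 23–12.
  Chen vs Dana: Chen wins 28–7.
  Hira vs Fay: Fay wins 18–17.
  Hira vs Dana: Dana wins 19–16.
  Fay vs Dana: Fay wins 18–17.
Copeland scores (wins − losses):
  Chen: 1 − 2 = -1
  Hira: 1 − 2 = -1
  Fay: 3 − 0 = 3
  Dana: 1 − 2 = -1
Fay has the best Copeland score.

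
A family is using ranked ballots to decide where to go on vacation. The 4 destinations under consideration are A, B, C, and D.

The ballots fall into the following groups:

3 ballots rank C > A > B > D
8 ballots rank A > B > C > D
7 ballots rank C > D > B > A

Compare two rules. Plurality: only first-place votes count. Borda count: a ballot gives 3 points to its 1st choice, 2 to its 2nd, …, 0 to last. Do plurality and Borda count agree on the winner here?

Plurality first-place counts: A 8, B 0, C 10, D 0 → C.
Borda totals: A 30, B 26, C 38, D 14 → C.
The two rules agree on C.

Yes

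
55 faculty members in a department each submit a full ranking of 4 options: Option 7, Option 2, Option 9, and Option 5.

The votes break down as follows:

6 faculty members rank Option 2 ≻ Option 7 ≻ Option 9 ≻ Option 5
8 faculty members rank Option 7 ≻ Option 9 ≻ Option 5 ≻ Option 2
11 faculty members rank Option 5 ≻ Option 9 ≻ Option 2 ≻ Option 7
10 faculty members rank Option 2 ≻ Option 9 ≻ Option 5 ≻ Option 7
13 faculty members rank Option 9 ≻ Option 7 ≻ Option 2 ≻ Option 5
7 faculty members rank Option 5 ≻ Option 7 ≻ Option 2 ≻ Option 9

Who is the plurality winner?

First-place vote totals:
  Option 7: 8
  Option 2: 16
  Option 9: 13
  Option 5: 18
Option 5 has the most first-place votes.

Option 5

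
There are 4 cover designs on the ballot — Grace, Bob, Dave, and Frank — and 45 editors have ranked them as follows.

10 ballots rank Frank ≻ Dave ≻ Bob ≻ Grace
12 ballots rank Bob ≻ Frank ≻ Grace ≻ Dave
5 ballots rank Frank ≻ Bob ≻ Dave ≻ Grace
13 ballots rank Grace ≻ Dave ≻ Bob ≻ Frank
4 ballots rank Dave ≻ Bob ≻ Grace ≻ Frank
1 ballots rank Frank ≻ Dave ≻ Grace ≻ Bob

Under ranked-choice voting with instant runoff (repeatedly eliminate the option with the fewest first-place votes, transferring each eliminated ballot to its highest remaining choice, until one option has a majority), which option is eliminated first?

Round 1: Frank 16, Grace 13, Bob 12, Dave 4. Dave has the fewest and is eliminated.
Round 2: Bob 16, Frank 16, Grace 13. Grace has the fewest and is eliminated.
Round 3: Bob 29, Frank 16. Bob has a majority.

Dave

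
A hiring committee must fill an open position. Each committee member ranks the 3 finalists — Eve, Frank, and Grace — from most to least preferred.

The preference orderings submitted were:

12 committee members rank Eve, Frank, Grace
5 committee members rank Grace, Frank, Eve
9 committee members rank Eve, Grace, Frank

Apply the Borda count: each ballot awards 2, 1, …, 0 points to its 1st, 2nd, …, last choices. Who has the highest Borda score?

Eve

Borda scores:
  Eve: 12·2 + 5·0 + 9·2 = 42
  Frank: 12·1 + 5·1 + 9·0 = 17
  Grace: 12·0 + 5·2 + 9·1 = 19
Eve has the highest total.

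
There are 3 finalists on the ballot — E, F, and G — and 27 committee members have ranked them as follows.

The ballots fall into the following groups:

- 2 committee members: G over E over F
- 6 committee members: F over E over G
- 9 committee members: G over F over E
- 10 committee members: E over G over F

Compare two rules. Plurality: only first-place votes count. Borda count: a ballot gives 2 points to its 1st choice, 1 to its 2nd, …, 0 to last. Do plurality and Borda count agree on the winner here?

Plurality first-place counts: E 10, F 6, G 11 → G.
Borda totals: E 28, F 21, G 32 → G.
The two rules agree on G.

Yes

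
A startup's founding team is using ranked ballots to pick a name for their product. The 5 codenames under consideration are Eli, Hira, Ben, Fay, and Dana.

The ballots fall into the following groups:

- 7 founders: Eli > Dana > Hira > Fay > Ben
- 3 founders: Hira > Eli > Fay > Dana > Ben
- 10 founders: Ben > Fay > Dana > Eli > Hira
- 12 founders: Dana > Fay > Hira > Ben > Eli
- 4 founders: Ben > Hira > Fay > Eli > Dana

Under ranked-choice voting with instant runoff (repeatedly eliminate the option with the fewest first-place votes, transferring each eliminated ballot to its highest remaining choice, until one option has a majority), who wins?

Round 1: Ben 14, Dana 12, Eli 7, Hira 3, Fay 0. Fay has the fewest and is eliminated.
Round 2: Ben 14, Dana 12, Eli 7, Hira 3. Hira has the fewest and is eliminated.
Round 3: Ben 14, Dana 12, Eli 10. Eli has the fewest and is eliminated.
Round 4: Dana 22, Ben 14. Dana has a majority.

Dana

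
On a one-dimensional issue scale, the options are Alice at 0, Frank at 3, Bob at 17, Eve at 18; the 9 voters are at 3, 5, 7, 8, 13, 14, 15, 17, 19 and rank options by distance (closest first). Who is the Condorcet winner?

With single-peaked preferences on a line, the Condorcet winner is the candidate closest to the median voter.
The median voter (position 13) is closest to Bob at 17.
Check: Bob vs Frank — voters closer to Bob: 5 of 9.

Bob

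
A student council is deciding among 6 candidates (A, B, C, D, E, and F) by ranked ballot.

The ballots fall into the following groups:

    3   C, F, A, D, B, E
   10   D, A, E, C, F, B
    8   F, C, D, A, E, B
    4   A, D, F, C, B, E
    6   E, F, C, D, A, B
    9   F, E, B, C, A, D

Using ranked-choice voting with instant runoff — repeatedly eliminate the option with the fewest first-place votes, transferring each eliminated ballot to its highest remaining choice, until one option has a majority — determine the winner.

Round 1: F 17, D 10, E 6, A 4, C 3, B 0. B has the fewest and is eliminated.
Round 2: F 17, D 10, E 6, A 4, C 3. C has the fewest and is eliminated.
Round 3: F 20, D 10, E 6, A 4. A has the fewest and is eliminated.
Round 4: F 20, D 14, E 6. E has the fewest and is eliminated.
Round 5: F 26, D 14. F has a majority.

F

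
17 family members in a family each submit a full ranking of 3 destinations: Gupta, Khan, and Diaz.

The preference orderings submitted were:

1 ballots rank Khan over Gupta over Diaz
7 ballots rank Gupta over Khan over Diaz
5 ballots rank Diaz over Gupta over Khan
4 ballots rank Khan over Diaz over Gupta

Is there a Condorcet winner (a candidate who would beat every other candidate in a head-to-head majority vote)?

No

Head-to-head results (17 voters total):
Gupta vs Khan: Gupta wins 12–5.
Gupta vs Diaz: Diaz wins 9–8.
Khan vs Diaz: Khan wins 12–5.
No candidate beats all others: Gupta beats Khan beats Diaz beats Gupta, a majority cycle.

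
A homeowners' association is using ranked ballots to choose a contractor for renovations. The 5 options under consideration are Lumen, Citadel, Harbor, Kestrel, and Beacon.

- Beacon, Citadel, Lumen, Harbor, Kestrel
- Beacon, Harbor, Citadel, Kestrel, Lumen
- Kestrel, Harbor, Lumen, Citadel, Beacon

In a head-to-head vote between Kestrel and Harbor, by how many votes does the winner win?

1

Ballots ranking Kestrel above Harbor: 1.
Ballots ranking Harbor above Kestrel: 2.
Harbor wins 2–1, a margin of 1.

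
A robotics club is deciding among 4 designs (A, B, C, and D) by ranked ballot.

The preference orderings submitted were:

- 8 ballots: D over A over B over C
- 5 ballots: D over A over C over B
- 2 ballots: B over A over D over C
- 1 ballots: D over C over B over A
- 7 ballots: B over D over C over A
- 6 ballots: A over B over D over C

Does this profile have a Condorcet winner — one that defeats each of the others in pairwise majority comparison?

Head-to-head results (29 voters total):
A vs B: A wins 19–10.
A vs C: A wins 21–8.
A vs D: D wins 21–8.
B vs C: B wins 23–6.
B vs D: B wins 15–14.
C vs D: D wins 29–0.
No candidate beats all others: A beats B beats D beats A, a majority cycle.

No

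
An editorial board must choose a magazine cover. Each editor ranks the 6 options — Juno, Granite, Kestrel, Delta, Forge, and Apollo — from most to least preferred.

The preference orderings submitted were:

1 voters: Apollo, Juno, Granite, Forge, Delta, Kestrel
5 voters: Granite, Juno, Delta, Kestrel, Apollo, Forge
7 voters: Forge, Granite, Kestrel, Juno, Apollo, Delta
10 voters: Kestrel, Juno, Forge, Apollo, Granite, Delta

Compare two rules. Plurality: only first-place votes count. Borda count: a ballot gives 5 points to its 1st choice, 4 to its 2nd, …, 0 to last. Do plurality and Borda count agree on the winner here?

Plurality first-place counts: Juno 0, Granite 5, Kestrel 10, Delta 0, Forge 7, Apollo 1 → Kestrel.
Borda totals: Juno 78, Granite 66, Kestrel 81, Delta 16, Forge 67, Apollo 37 → Kestrel.
The two rules agree on Kestrel.

Yes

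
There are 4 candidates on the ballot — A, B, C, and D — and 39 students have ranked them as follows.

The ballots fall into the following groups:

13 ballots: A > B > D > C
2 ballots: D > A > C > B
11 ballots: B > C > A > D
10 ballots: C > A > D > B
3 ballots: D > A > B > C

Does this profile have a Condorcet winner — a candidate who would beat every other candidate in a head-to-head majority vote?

No

Head-to-head results (39 voters total):
A vs B: A wins 28–11.
A vs C: C wins 21–18.
A vs D: A wins 34–5.
B vs C: B wins 27–12.
B vs D: B wins 24–15.
C vs D: C wins 21–18.
No candidate beats all others: A beats B beats C beats A, a majority cycle.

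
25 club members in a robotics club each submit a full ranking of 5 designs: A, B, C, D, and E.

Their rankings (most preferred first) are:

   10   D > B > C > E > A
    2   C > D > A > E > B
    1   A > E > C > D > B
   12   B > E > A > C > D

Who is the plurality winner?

B

First-place vote totals:
  A: 1
  B: 12
  C: 2
  D: 10
  E: 0
B has the most first-place votes.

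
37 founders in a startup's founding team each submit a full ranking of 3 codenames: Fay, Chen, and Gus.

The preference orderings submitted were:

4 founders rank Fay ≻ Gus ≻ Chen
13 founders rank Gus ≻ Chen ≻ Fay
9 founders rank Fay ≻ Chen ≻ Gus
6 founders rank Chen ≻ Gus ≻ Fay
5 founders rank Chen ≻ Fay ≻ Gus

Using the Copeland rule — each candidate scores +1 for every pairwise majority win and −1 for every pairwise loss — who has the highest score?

Pairwise results:
  Fay vs Chen: Chen wins 24–13.
  Fay vs Gus: Gus wins 19–18.
  Chen vs Gus: Chen wins 20–17.
Copeland scores (wins − losses):
  Fay: 0 − 2 = -2
  Chen: 2 − 0 = 2
  Gus: 1 − 1 = 0
Chen has the best Copeland score.

Chen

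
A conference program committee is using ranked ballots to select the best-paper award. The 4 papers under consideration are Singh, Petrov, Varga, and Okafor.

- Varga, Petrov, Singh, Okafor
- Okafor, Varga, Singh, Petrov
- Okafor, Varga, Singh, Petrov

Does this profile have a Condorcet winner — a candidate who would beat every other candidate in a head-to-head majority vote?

Head-to-head results (3 voters total):
Singh vs Petrov: Singh wins 2–1.
Singh vs Varga: Varga wins 3–0.
Singh vs Okafor: Okafor wins 2–1.
Petrov vs Varga: Varga wins 3–0.
Petrov vs Okafor: Okafor wins 2–1.
Varga vs Okafor: Okafor wins 2–1.
Okafor beats each rival — Singh (2–1), Petrov (2–1), Varga (2–1) — so Okafor is the Condorcet winner.

Yes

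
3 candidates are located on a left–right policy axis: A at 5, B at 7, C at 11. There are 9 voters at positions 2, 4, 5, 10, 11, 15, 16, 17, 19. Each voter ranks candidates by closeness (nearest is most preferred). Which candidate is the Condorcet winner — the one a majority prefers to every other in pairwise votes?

With single-peaked preferences on a line, the Condorcet winner is the candidate closest to the median voter.
The median voter (position 11) is closest to C at 11.
Check: C vs A — voters closer to C: 6 of 9.

C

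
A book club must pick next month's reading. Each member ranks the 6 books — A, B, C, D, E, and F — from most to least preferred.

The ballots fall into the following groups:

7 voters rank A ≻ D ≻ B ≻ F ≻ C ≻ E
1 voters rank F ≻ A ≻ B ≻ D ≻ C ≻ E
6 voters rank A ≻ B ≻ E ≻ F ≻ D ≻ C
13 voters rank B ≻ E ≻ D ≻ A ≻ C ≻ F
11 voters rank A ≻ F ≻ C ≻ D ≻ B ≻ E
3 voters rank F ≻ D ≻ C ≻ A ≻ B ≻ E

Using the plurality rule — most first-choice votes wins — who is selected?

A

First-place vote totals:
  A: 24
  B: 13
  C: 0
  D: 0
  E: 0
  F: 4
A has the most first-place votes.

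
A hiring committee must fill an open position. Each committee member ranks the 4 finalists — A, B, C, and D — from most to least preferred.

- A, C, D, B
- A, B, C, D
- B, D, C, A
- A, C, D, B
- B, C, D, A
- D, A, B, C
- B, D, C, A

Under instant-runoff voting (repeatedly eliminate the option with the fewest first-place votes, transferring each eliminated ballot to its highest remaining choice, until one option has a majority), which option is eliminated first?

C

Round 1: A 3, B 3, D 1, C 0. C has the fewest and is eliminated.
Round 2: A 3, B 3, D 1. D has the fewest and is eliminated.
Round 3: A 4, B 3. A has a majority.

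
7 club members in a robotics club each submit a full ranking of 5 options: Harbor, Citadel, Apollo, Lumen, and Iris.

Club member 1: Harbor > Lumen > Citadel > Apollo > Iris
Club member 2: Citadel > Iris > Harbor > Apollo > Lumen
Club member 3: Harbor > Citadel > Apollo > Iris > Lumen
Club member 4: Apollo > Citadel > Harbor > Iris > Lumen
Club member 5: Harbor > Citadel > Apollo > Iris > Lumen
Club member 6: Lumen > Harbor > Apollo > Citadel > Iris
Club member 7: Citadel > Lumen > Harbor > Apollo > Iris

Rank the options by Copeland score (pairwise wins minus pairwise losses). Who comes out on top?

Pairwise results:
  Harbor vs Citadel: Harbor wins 4–3.
  Harbor vs Apollo: Harbor wins 6–1.
  Harbor vs Lumen: Harbor wins 5–2.
  Harbor vs Iris: Harbor wins 6–1.
  Citadel vs Apollo: Citadel wins 5–2.
  Citadel vs Lumen: Citadel wins 5–2.
  Citadel vs Iris: Citadel wins 7–0.
  Apollo vs Lumen: Apollo wins 4–3.
  Apollo vs Iris: Apollo wins 6–1.
  Lumen vs Iris: Iris wins 4–3.
Copeland scores (wins − losses):
  Harbor: 4 − 0 = 4
  Citadel: 3 − 1 = 2
  Apollo: 2 − 2 = 0
  Lumen: 0 − 4 = -4
  Iris: 1 − 3 = -2
Harbor has the best Copeland score.

Harbor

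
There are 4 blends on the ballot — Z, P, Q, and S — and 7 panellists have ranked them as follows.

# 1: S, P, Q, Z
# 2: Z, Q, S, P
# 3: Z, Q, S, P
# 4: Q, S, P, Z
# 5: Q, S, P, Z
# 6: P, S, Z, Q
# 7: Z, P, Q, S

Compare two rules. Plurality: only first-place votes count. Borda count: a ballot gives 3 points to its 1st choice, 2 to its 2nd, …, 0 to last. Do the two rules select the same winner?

Plurality first-place counts: Z 3, P 1, Q 2, S 1 → Z.
Borda totals: Z 10, P 9, Q 12, S 11 → Q.
The two rules disagree: plurality picks Z, Borda picks Q.

No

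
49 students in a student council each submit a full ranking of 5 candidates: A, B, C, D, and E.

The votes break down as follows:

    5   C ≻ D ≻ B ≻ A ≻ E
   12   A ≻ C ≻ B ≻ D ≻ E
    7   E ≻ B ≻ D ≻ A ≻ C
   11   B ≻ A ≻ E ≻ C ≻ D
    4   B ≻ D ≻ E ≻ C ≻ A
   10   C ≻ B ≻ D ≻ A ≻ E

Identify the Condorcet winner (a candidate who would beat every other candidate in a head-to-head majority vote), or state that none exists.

Head-to-head results (49 voters total):
A vs B: B wins 37–12.
A vs C: A wins 30–19.
A vs D: D wins 26–23.
A vs E: A wins 38–11.
B vs C: C wins 27–22.
B vs D: B wins 44–5.
B vs E: B wins 42–7.
C vs D: C wins 38–11.
C vs E: C wins 27–22.
D vs E: D wins 31–18.
No candidate beats all others: A beats C beats B beats A, a majority cycle.

No Condorcet winner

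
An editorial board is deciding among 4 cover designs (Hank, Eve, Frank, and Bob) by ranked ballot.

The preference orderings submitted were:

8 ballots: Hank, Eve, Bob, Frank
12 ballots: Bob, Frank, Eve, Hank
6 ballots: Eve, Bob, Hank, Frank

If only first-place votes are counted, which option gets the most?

First-place vote totals:
  Hank: 8
  Eve: 6
  Frank: 0
  Bob: 12
Bob has the most first-place votes.

Bob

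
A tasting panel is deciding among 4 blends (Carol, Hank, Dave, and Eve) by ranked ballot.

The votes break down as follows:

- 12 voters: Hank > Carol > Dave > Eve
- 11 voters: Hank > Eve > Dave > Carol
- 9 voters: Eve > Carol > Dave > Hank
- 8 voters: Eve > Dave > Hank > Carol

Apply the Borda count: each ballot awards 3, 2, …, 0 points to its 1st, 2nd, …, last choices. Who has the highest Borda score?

Borda scores:
  Carol: 12·2 + 11·0 + 9·2 + 8·0 = 42
  Hank: 12·3 + 11·3 + 9·0 + 8·1 = 77
  Dave: 12·1 + 11·1 + 9·1 + 8·2 = 48
  Eve: 12·0 + 11·2 + 9·3 + 8·3 = 73
Hank has the highest total.

Hank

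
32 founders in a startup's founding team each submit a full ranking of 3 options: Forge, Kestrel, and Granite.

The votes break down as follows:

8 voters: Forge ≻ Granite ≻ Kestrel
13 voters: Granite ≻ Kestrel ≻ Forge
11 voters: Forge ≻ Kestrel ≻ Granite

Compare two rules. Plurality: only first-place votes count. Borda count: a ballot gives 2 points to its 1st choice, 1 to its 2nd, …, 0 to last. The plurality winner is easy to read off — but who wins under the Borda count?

Forge

Plurality first-place counts: Forge 19, Kestrel 0, Granite 13 → Forge.
Borda totals: Forge 38, Kestrel 24, Granite 34 → Forge.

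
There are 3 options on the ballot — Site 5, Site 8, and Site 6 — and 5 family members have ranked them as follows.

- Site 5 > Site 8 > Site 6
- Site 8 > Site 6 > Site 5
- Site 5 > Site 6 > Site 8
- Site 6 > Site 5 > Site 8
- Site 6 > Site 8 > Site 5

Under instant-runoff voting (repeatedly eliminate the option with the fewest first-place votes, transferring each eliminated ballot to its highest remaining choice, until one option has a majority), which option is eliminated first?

Site 8

Round 1: Site 5 2, Site 6 2, Site 8 1. Site 8 has the fewest and is eliminated.
Round 2: Site 6 3, Site 5 2. Site 6 has a majority.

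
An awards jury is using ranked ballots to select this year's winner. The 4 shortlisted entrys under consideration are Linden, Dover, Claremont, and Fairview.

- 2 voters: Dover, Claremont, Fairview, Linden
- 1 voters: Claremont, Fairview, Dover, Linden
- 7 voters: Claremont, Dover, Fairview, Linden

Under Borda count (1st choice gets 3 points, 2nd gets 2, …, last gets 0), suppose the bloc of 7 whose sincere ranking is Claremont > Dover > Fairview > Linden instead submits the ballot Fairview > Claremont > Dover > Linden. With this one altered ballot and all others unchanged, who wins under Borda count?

Borda totals with the altered ballot: Linden 0, Dover 14, Claremont 21, Fairview 25.
The switch changes the winner from Claremont to Fairview.

Fairview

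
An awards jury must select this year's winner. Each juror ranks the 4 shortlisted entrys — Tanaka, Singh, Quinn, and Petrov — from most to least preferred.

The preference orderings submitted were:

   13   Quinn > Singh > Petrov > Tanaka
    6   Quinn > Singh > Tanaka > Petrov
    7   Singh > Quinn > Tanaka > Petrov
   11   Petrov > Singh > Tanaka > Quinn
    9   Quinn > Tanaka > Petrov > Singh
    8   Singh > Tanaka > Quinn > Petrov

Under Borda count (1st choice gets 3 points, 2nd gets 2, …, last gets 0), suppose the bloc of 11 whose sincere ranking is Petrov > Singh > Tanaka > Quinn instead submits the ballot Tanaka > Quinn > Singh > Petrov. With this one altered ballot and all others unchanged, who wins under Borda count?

Quinn

Borda totals with the altered ballot: Tanaka 80, Singh 94, Quinn 128, Petrov 22.
The winner is unchanged: still Quinn.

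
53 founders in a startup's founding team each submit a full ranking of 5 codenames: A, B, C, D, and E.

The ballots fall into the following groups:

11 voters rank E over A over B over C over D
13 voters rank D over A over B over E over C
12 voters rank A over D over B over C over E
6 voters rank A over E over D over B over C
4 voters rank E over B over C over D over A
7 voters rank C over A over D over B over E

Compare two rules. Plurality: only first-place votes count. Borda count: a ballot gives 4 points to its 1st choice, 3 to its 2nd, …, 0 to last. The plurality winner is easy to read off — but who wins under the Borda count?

Plurality first-place counts: A 18, B 0, C 7, D 13, E 15 → A.
Borda totals: A 165, B 97, C 59, D 118, E 91 → A.

A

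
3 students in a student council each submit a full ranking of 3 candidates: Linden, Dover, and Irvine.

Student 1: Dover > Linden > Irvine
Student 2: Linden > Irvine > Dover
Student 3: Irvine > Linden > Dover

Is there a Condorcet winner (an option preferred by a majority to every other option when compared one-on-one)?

Yes

Head-to-head results (3 voters total):
Linden vs Dover: Linden wins 2–1.
Linden vs Irvine: Linden wins 2–1.
Dover vs Irvine: Irvine wins 2–1.
Linden beats each rival — Dover (2–1), Irvine (2–1) — so Linden is the Condorcet winner.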